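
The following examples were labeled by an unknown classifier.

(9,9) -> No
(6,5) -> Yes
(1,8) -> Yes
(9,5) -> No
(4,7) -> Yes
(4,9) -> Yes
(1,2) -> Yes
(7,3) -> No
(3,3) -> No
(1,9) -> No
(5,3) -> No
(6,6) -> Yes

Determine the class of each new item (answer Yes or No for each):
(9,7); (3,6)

The common property of the 'Yes' items is: product is even. No 'No' item has it.

No, Yes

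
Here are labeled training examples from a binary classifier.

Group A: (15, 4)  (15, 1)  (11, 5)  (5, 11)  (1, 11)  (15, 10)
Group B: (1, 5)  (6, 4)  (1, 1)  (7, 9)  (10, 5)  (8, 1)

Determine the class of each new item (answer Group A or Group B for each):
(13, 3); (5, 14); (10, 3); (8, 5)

Group A, Group A, Group B, Group B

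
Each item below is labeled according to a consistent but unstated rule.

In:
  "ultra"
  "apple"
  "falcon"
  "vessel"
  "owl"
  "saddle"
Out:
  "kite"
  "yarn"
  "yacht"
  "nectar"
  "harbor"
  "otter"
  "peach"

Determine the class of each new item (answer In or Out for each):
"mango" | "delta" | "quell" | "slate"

Out, In, In, In

The common property of the 'In' items is: contains 'l'. No 'Out' item has it.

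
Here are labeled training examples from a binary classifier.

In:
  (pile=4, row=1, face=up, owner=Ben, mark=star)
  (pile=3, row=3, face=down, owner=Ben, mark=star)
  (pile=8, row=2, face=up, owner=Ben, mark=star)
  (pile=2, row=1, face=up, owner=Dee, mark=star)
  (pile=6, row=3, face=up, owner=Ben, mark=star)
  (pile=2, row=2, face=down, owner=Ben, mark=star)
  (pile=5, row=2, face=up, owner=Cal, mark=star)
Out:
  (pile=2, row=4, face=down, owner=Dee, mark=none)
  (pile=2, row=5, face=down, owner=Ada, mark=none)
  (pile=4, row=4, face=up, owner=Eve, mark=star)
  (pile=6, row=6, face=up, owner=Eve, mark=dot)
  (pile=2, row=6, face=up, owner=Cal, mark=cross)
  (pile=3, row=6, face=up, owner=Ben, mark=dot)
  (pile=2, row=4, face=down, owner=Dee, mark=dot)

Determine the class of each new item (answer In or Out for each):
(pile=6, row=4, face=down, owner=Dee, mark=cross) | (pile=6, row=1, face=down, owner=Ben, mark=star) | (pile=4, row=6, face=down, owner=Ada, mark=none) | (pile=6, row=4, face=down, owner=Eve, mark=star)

Out, In, Out, Out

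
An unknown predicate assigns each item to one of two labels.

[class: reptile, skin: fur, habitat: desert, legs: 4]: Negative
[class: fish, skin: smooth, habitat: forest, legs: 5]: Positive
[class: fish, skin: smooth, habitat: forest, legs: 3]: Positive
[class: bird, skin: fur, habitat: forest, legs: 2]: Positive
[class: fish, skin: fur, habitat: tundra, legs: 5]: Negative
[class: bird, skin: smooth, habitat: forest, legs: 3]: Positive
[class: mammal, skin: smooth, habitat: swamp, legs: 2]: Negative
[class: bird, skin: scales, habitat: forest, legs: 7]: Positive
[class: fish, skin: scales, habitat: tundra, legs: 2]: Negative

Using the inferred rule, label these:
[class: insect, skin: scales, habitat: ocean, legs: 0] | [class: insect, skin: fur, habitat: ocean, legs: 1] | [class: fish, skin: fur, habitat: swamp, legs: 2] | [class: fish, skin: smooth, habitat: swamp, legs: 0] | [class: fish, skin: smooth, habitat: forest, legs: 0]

The rule appears to be: habitat is forest.
Negative: [class: insect, skin: scales, habitat: ocean, legs: 0], since habitat is ocean. Negative: [class: insect, skin: fur, habitat: ocean, legs: 1], since habitat is ocean. Negative: [class: fish, skin: fur, habitat: swamp, legs: 2], since habitat is swamp. Negative: [class: fish, skin: smooth, habitat: swamp, legs: 0], since habitat is swamp. Positive: [class: fish, skin: smooth, habitat: forest, legs: 0], since habitat is forest.

Negative, Negative, Negative, Negative, Positive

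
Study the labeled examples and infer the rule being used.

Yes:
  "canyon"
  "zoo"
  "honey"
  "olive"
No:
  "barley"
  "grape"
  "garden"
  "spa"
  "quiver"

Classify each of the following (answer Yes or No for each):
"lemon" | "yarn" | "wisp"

Yes, No, No

Rule: contains 'o'. This holds for each 'Yes' example and fails for each 'No' one.
"lemon": has 'o' — checks out, so Yes. "yarn": no 'o' — doesn't match, so No. "wisp": no 'o' — doesn't match, so No.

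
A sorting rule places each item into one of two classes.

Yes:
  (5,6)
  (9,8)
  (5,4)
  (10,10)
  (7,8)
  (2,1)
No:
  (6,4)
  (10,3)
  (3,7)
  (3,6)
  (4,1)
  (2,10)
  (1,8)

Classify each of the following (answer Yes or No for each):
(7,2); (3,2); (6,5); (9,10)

The classifier is using: |first − second| ≤ 1.
No: (7,2), since |7−2| = 5. Yes: (3,2), since |3−2| = 1. Yes: (6,5), since |6−5| = 1. Yes: (9,10), since |9−10| = 1.

No, Yes, Yes, Yes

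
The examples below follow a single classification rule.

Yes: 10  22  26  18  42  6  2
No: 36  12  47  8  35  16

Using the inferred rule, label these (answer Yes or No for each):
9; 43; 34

No, No, Yes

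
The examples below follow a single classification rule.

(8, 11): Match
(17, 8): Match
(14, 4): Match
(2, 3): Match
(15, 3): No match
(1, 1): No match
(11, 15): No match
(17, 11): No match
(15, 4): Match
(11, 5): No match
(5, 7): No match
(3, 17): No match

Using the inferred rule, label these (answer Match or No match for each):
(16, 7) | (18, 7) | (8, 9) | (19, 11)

Match, Match, Match, No match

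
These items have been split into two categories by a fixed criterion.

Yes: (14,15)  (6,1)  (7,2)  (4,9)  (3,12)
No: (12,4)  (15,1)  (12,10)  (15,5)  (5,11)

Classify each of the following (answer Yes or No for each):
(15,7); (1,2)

No, Yes

A rule that fits every label: sum is odd — true of each 'Yes' example, false of each 'No' one.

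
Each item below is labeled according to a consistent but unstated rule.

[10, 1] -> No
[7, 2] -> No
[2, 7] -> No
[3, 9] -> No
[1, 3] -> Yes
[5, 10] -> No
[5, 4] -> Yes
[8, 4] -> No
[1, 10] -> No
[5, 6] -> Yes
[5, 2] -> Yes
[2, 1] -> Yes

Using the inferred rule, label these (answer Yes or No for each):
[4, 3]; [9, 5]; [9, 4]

Yes, No, No

'Yes' ⟺ max ≤ 6.
[4, 3] — max 4, hence Yes. [9, 5] — max 9, hence No. [9, 4] — max 9, hence No.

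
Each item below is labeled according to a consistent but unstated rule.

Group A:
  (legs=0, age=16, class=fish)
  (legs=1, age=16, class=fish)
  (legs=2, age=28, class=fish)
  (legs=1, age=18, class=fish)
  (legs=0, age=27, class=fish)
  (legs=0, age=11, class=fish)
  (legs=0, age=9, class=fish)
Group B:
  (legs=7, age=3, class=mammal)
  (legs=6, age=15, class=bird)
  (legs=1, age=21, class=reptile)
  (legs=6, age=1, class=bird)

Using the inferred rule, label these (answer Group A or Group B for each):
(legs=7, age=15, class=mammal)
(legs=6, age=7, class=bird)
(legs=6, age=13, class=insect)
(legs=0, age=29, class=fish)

Checking candidate rules against both groups, what survives is: class is fish.
(legs=7, age=15, class=mammal) — class is mammal, hence Group B. (legs=6, age=7, class=bird) — class is bird, hence Group B. (legs=6, age=13, class=insect) — class is insect, hence Group B. (legs=0, age=29, class=fish) — class is fish, hence Group A.

Group B, Group B, Group B, Group A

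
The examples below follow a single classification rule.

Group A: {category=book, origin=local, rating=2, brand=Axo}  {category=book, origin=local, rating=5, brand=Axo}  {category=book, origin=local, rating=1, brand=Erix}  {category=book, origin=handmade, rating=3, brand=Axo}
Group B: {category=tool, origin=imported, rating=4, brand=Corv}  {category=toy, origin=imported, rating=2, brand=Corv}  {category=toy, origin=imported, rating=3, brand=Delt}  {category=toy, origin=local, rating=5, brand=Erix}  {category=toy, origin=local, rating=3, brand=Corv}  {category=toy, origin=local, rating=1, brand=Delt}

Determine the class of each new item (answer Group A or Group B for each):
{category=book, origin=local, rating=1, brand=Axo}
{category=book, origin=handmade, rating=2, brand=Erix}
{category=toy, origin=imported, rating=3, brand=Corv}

Group A, Group A, Group B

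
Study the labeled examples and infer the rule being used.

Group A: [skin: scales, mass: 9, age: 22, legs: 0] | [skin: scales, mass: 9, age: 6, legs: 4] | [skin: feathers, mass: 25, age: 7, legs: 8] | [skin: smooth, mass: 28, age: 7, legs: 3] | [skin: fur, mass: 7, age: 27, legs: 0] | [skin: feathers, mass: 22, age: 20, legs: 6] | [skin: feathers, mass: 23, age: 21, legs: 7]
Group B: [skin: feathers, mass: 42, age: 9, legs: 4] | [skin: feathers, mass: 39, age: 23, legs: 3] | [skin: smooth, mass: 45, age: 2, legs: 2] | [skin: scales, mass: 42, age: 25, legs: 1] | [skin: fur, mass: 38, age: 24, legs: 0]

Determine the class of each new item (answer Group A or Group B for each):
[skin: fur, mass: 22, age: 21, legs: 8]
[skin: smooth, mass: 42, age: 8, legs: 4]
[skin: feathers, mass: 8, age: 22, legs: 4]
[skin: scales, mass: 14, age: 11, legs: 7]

One predicate separates the groups cleanly: mass ≤ 28.

Group A, Group B, Group A, Group A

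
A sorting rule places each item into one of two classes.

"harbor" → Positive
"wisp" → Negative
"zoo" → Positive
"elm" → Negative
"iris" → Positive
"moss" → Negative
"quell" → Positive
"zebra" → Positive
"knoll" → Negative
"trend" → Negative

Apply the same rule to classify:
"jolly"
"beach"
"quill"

All 'Positive' examples share one property — has ≥ 2 vowels — and every 'Negative' example lacks it.
"jolly": 1 vowel — does not satisfy this, so Negative.
"beach": 2 vowels — has this property, so Positive.
"quill": 2 vowels — has this property, so Positive.

Negative, Positive, Positive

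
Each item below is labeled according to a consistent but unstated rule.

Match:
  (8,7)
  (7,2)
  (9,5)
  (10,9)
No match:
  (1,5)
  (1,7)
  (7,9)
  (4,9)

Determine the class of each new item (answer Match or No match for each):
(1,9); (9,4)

No match, Match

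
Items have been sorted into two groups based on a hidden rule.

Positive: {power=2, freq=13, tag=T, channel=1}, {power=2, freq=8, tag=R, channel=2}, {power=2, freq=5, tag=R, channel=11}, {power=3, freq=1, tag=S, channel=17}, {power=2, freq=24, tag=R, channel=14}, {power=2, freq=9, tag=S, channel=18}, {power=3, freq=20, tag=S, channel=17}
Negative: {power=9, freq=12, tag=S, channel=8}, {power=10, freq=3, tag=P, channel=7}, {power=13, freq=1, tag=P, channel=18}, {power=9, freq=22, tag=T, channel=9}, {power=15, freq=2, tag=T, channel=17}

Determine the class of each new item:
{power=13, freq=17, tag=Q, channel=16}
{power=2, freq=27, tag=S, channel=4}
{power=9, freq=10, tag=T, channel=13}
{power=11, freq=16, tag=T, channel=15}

The pattern is that an item is 'Positive' exactly when: power ≤ 3.

Negative, Positive, Negative, Negative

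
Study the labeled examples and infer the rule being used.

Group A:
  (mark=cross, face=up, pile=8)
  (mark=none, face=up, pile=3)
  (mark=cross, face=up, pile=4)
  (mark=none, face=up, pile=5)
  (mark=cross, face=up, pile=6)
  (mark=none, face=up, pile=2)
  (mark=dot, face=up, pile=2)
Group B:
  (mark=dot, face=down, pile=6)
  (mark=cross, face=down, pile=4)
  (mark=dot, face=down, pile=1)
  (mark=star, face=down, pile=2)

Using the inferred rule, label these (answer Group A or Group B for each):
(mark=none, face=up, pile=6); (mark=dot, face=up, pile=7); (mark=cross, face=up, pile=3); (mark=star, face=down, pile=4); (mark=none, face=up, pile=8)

A rule that fits every label: face is up — true of each 'Group A' example, false of each 'Group B' one.

Group A, Group A, Group A, Group B, Group A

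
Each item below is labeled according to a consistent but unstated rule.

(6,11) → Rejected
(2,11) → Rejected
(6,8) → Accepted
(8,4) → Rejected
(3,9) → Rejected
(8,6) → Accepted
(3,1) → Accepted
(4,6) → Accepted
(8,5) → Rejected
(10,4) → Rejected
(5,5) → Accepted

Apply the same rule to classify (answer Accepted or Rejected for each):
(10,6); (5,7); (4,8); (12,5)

Rejected, Accepted, Rejected, Rejected

'Accepted' ⟺ |first − second| ≤ 2.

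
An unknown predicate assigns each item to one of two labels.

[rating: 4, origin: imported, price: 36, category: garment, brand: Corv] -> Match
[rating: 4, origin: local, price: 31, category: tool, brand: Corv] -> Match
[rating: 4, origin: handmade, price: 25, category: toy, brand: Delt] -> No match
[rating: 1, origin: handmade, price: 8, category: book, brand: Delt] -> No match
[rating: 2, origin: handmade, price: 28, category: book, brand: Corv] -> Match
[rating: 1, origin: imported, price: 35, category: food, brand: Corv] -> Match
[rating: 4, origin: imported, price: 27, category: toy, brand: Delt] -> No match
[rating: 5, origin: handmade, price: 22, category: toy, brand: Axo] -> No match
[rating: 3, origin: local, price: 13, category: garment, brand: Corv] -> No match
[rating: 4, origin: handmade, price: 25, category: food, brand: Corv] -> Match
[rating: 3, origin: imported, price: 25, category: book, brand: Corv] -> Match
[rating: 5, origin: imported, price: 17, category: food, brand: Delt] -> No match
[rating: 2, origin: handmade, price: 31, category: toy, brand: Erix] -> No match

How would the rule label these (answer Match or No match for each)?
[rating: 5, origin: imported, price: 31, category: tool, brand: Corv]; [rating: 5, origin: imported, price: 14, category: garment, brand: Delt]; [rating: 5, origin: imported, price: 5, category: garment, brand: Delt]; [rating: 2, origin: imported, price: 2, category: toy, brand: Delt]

The classifier is using: brand is Corv AND price ≥ 17.
Match: [rating: 5, origin: imported, price: 31, category: tool, brand: Corv], since brand is Corv, price = 31. No match: [rating: 5, origin: imported, price: 14, category: garment, brand: Delt], since brand is Delt, price = 14. No match: [rating: 5, origin: imported, price: 5, category: garment, brand: Delt], since brand is Delt, price = 5. No match: [rating: 2, origin: imported, price: 2, category: toy, brand: Delt], since brand is Delt, price = 2.

Match, No match, No match, No match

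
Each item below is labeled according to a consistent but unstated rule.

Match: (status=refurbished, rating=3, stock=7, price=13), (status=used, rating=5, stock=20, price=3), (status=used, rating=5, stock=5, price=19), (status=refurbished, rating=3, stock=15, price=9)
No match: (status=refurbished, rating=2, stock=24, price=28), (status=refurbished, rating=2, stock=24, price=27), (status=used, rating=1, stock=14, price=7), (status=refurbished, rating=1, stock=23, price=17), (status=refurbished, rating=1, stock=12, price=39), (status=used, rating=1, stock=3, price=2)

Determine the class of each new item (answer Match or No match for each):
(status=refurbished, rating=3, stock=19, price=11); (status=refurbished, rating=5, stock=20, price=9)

A rule that fits every label: rating ≥ 3 — true of each 'Match' example, false of each 'No match' one.
Match: (status=refurbished, rating=3, stock=19, price=11), since rating = 3. Match: (status=refurbished, rating=5, stock=20, price=9), since rating = 5.

Match, Match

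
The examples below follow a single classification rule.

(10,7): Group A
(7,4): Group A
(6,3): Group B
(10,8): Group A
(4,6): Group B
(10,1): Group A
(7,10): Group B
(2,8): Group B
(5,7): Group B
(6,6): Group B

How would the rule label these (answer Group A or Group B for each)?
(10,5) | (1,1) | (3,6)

'Group A' ⟺ first > second AND sum ≥ 10.
(10,5): 10 > 5, 10+5 = 15 — checks out, so Group A. (1,1): 1 = 1, 1+1 = 2 — does not satisfy this, so Group B. (3,6): 3 < 6, 3+6 = 9 — does not satisfy this, so Group B.

Group A, Group B, Group B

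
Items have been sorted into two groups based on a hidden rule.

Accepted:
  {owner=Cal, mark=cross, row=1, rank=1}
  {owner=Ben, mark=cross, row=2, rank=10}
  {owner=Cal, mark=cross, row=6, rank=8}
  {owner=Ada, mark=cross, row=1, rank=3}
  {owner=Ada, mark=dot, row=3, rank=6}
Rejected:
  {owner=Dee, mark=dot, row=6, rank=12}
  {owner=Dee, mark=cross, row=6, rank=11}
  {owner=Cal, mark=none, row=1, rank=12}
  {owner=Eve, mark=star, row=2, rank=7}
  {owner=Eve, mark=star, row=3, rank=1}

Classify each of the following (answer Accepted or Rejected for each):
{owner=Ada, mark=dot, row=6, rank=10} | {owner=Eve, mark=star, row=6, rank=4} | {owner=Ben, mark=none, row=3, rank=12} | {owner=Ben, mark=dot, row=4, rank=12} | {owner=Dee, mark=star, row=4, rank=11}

One predicate separates the groups cleanly: mark is not star AND rank ≤ 10.

Accepted, Rejected, Rejected, Rejected, Rejected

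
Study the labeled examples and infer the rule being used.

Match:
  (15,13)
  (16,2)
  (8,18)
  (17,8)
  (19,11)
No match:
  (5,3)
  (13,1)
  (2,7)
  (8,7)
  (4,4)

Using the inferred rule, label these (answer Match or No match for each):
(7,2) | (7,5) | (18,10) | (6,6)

One predicate separates the groups cleanly: sum ≥ 18.

No match, No match, Match, No match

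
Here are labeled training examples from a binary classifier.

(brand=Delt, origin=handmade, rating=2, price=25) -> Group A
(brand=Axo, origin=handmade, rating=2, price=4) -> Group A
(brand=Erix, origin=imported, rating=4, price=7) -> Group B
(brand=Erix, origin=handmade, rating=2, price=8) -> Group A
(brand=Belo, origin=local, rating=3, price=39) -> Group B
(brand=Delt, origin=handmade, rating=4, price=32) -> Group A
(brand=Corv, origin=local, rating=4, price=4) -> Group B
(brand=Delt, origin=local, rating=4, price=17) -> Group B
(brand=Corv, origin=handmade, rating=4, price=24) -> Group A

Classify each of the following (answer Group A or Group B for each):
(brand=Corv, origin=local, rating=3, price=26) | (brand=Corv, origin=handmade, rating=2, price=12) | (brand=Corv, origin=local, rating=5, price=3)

Group B, Group A, Group B

Rule: origin is handmade. This holds for each 'Group A' example and fails for each 'Group B' one.
(brand=Corv, origin=local, rating=3, price=26) → origin is local → Group B. (brand=Corv, origin=handmade, rating=2, price=12) → origin is handmade → Group A. (brand=Corv, origin=local, rating=5, price=3) → origin is local → Group B.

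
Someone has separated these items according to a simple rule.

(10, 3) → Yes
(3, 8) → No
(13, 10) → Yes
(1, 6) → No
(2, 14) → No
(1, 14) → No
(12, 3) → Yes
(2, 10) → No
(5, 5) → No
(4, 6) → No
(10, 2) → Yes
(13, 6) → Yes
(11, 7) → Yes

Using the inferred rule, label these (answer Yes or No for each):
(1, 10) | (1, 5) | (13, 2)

One predicate separates the groups cleanly: first > second.

No, No, Yes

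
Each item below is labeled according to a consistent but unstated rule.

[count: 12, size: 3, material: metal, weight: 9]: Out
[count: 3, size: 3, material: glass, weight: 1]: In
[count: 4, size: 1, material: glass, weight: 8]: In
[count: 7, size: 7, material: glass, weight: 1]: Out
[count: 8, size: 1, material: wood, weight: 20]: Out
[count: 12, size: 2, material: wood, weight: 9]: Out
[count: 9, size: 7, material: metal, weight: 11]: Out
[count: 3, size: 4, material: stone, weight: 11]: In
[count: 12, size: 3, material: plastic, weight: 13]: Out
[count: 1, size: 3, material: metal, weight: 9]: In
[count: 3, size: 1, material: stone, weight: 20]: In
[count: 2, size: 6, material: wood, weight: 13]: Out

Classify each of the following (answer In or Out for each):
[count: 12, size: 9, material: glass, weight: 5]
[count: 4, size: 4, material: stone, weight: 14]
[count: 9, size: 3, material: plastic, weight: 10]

The pattern is that an item is 'In' exactly when: size ≤ 4 AND count ≤ 4.

Out, In, Out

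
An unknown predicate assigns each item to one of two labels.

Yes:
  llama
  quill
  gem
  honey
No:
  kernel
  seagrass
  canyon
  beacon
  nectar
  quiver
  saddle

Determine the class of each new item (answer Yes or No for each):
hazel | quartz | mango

Yes, No, Yes

Rule: odd length. This holds for each 'Yes' example and fails for each 'No' one.
hazel → length 5 → Yes. quartz → length 6 → No. mango → length 5 → Yes.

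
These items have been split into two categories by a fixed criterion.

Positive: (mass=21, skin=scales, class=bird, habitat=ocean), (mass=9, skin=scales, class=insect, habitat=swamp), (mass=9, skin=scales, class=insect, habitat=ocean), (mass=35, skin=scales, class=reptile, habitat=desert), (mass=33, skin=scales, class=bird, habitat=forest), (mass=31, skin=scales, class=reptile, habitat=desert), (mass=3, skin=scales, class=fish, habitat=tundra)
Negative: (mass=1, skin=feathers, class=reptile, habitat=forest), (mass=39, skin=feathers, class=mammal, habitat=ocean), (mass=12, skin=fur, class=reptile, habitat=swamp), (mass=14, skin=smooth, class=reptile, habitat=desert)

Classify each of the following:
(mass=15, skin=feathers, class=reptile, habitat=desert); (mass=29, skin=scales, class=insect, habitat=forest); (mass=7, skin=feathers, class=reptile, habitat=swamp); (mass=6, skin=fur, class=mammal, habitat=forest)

A rule that fits every label: skin is scales — true of each 'Positive' example, false of each 'Negative' one.
(mass=15, skin=feathers, class=reptile, habitat=desert) → skin is feathers → Negative. (mass=29, skin=scales, class=insect, habitat=forest) → skin is scales → Positive. (mass=7, skin=feathers, class=reptile, habitat=swamp) → skin is feathers → Negative. (mass=6, skin=fur, class=mammal, habitat=forest) → skin is fur → Negative.

Negative, Positive, Negative, Negative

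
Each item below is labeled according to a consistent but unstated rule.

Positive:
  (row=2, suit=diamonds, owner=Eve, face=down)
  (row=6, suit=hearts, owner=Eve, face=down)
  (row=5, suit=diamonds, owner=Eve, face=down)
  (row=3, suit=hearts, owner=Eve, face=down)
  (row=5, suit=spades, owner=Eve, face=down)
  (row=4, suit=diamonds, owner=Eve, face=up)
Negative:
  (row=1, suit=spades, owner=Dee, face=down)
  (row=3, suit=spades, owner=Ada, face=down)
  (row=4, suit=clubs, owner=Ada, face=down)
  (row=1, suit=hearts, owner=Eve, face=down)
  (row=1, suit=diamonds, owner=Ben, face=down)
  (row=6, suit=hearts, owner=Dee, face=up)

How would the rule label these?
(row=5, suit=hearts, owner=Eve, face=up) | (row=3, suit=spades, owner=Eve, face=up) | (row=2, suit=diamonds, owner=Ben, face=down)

One predicate separates the groups cleanly: owner is Eve AND row ≥ 2.
(row=5, suit=hearts, owner=Eve, face=up) → owner is Eve, row = 5 → Positive.
(row=3, suit=spades, owner=Eve, face=up) → owner is Eve, row = 3 → Positive.
(row=2, suit=diamonds, owner=Ben, face=down) → owner is Ben, row = 2 → Negative.

Positive, Positive, Negative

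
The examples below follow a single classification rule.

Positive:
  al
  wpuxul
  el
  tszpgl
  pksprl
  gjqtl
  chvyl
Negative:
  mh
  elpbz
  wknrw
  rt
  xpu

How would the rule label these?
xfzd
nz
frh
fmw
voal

Negative, Negative, Negative, Negative, Positive

The simplest hypothesis consistent with all the labels is: ends with 'l'.
xfzd: ends with 'd' — doesn't match, so Negative.
nz: ends with 'z' — doesn't match, so Negative.
frh: ends with 'h' — doesn't match, so Negative.
fmw: ends with 'w' — doesn't match, so Negative.
voal: ends with 'l' — fits, so Positive.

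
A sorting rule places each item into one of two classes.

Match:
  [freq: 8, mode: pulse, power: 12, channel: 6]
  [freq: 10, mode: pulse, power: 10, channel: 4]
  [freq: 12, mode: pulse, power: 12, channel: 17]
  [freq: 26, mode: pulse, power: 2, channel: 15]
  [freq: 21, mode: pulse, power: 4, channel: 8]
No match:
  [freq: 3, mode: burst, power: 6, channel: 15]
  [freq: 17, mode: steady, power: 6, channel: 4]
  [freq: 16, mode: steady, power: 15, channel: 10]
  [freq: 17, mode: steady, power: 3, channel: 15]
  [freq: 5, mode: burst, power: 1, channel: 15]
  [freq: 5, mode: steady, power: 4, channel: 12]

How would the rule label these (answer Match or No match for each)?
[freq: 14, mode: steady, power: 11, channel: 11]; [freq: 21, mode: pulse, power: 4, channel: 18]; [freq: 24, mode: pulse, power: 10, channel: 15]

No match, Match, Match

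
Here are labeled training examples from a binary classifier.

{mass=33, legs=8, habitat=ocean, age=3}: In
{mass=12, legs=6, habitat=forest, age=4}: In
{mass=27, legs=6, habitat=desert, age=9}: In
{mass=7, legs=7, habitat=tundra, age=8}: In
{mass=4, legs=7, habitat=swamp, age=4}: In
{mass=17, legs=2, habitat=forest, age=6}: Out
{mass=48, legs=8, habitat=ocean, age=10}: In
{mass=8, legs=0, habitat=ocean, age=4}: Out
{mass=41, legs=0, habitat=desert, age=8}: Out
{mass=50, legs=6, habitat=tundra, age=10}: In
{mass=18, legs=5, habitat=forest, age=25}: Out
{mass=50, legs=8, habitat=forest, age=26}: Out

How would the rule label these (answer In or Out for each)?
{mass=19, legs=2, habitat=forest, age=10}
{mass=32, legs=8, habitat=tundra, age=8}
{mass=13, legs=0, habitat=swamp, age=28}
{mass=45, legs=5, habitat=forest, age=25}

Out, In, Out, Out

All 'In' examples share one property — legs ≥ 5 AND age ≤ 10 — and every 'Out' example lacks it.
{mass=19, legs=2, habitat=forest, age=10} → legs = 2, age = 10 → Out.
{mass=32, legs=8, habitat=tundra, age=8} → legs = 8, age = 8 → In.
{mass=13, legs=0, habitat=swamp, age=28} → legs = 0, age = 28 → Out.
{mass=45, legs=5, habitat=forest, age=25} → legs = 5, age = 25 → Out.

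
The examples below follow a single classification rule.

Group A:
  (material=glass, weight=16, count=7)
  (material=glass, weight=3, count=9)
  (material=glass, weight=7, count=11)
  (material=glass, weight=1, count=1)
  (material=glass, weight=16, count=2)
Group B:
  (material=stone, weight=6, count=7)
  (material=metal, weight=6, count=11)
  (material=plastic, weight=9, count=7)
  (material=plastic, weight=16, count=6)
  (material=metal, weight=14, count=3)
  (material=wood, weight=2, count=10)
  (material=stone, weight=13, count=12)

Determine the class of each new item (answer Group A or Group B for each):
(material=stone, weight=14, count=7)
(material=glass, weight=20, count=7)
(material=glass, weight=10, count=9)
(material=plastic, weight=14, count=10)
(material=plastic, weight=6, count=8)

Looking at the examples, the only property every 'Group A' case has and every 'Group B' case lacks is: material is glass.
Group B: (material=stone, weight=14, count=7), since material is stone. Group A: (material=glass, weight=20, count=7), since material is glass. Group A: (material=glass, weight=10, count=9), since material is glass. Group B: (material=plastic, weight=14, count=10), since material is plastic. Group B: (material=plastic, weight=6, count=8), since material is plastic.

Group B, Group A, Group A, Group B, Group B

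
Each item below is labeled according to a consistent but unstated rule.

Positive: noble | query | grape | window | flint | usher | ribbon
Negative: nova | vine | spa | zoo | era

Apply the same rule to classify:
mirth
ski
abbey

Every 'Positive' example satisfies: length ≥ 5. None of the 'Negative' examples do.
mirth: length 5 — passes, so Positive.
ski: length 3 — fails the rule, so Negative.
abbey: length 5 — passes, so Positive.

Positive, Negative, Positive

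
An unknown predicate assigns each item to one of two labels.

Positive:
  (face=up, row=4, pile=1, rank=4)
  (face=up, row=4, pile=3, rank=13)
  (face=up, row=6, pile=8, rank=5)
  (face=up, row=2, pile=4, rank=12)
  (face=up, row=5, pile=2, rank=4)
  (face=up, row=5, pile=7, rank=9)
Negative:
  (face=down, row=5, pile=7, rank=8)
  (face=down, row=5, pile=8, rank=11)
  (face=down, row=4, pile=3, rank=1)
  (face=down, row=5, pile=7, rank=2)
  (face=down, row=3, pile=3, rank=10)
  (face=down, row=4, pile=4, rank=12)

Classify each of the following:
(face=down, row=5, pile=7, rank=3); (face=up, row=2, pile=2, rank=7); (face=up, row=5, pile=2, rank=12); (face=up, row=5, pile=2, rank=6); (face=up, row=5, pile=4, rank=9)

One predicate separates the groups cleanly: face is up.
Negative: (face=down, row=5, pile=7, rank=3), since face is down.
Positive: (face=up, row=2, pile=2, rank=7), since face is up.
Positive: (face=up, row=5, pile=2, rank=12), since face is up.
Positive: (face=up, row=5, pile=2, rank=6), since face is up.
Positive: (face=up, row=5, pile=4, rank=9), since face is up.

Negative, Positive, Positive, Positive, Positive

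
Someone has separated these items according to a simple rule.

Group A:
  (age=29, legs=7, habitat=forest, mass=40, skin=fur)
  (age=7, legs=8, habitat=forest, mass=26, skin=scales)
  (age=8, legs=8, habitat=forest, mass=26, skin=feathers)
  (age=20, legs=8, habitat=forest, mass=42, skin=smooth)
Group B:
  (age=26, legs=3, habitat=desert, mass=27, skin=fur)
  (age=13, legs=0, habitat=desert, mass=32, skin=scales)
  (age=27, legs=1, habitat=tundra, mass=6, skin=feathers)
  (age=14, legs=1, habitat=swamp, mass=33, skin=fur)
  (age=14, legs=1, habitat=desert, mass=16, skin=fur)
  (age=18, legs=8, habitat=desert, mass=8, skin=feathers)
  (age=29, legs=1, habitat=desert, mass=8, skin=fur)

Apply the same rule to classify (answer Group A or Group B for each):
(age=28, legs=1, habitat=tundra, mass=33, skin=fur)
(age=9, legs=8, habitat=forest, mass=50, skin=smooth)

Group B, Group A

'Group A' ⟺ habitat is forest.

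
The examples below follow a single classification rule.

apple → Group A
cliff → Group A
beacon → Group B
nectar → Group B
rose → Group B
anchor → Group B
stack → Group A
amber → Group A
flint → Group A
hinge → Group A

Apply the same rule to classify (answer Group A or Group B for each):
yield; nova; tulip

'Group A' ⟺ odd length.
Group A: yield, since length 5. Group B: nova, since length 4. Group A: tulip, since length 5.

Group A, Group B, Group A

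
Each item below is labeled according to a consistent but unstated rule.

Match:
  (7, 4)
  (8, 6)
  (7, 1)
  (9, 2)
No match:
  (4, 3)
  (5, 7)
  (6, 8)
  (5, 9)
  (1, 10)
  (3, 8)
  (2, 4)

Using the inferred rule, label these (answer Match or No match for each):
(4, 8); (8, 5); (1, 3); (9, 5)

A rule that fits every label: first ≥ 7 — true of each 'Match' example, false of each 'No match' one.

No match, Match, No match, Match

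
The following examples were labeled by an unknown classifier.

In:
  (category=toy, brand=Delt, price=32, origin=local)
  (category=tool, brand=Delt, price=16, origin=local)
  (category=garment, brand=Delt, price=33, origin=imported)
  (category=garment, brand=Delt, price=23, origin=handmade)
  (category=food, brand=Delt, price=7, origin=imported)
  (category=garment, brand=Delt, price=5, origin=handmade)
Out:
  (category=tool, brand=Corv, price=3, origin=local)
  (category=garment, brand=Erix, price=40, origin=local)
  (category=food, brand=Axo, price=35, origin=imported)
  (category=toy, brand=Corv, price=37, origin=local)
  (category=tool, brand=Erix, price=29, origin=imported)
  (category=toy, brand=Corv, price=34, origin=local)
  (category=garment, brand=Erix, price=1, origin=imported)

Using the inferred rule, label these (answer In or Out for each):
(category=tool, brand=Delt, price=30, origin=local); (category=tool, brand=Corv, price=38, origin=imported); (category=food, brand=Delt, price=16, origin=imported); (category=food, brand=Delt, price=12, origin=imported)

A rule that fits every label: brand is Delt — true of each 'In' example, false of each 'Out' one.
(category=tool, brand=Delt, price=30, origin=local): In (brand is Delt).
(category=tool, brand=Corv, price=38, origin=imported): Out (brand is Corv).
(category=food, brand=Delt, price=16, origin=imported): In (brand is Delt).
(category=food, brand=Delt, price=12, origin=imported): In (brand is Delt).

In, Out, In, In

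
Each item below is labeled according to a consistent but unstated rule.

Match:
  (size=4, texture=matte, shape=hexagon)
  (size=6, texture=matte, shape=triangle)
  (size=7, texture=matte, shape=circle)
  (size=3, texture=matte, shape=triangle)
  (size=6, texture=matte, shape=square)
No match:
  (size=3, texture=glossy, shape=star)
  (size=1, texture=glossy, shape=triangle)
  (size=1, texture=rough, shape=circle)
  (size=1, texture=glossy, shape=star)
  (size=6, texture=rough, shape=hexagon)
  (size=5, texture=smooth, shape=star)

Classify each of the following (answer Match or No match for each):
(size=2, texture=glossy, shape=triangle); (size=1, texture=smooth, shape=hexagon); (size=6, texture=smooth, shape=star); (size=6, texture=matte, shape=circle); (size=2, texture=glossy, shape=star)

Comparing the two groups points to one rule — texture is matte.

No match, No match, No match, Match, No match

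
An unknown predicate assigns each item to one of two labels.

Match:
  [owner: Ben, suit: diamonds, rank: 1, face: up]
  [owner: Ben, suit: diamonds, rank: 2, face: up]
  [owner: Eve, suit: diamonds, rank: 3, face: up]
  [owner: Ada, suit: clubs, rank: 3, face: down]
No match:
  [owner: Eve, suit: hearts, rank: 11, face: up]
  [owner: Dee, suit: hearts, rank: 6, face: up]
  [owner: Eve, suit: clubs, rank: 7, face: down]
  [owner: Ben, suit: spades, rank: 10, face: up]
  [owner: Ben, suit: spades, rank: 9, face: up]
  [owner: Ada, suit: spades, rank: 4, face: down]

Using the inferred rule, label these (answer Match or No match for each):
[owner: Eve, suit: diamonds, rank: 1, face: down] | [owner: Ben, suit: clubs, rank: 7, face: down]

Match, No match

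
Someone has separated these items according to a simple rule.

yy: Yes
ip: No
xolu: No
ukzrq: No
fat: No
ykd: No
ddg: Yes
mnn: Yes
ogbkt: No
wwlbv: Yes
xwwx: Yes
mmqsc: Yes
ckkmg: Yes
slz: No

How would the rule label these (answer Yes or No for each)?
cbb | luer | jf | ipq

A rule that fits every label: has a double letter — true of each 'Yes' example, false of each 'No' one.
cbb — 'bb' doubled, hence Yes. luer — no doubled letter, hence No. jf — no doubled letter, hence No. ipq — no doubled letter, hence No.

Yes, No, No, No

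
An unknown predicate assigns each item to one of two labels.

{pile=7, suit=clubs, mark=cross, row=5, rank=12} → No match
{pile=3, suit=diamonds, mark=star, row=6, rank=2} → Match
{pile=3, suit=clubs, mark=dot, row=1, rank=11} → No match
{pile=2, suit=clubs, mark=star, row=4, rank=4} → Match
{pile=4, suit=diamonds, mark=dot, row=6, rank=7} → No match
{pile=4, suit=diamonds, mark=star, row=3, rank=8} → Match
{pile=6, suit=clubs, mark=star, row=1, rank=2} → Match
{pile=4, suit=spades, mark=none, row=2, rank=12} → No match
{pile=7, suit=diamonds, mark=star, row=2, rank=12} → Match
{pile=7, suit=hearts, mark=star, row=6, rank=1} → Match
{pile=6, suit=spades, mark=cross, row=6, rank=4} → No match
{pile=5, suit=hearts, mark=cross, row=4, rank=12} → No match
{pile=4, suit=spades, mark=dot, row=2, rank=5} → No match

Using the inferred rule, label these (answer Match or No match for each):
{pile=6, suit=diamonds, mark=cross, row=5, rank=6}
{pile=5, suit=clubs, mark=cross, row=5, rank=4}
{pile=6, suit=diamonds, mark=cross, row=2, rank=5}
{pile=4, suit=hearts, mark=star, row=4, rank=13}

The rule appears to be: mark is star.
{pile=6, suit=diamonds, mark=cross, row=5, rank=6}: mark is cross — doesn't qualify, so No match. {pile=5, suit=clubs, mark=cross, row=5, rank=4}: mark is cross — doesn't qualify, so No match. {pile=6, suit=diamonds, mark=cross, row=2, rank=5}: mark is cross — doesn't qualify, so No match. {pile=4, suit=hearts, mark=star, row=4, rank=13}: mark is star — checks out, so Match.

No match, No match, No match, Match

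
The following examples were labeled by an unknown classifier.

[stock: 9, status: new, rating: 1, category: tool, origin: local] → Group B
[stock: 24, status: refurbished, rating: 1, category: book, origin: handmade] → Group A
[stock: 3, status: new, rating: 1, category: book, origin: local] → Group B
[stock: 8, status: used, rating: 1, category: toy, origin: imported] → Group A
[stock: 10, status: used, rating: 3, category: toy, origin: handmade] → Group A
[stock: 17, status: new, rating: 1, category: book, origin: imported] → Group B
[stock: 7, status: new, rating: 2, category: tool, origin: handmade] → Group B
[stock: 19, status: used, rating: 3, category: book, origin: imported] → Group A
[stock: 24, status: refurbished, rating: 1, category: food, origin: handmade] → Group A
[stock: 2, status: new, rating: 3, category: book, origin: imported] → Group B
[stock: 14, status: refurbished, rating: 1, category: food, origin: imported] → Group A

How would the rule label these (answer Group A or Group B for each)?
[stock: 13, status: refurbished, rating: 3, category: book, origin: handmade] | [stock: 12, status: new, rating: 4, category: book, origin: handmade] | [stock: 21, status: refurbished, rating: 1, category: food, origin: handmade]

The rule appears to be: status is not new.
[stock: 13, status: refurbished, rating: 3, category: book, origin: handmade]: status is refurbished — meets the rule, so Group A.
[stock: 12, status: new, rating: 4, category: book, origin: handmade]: status is new — doesn't match, so Group B.
[stock: 21, status: refurbished, rating: 1, category: food, origin: handmade]: status is refurbished — meets the rule, so Group A.

Group A, Group B, Group A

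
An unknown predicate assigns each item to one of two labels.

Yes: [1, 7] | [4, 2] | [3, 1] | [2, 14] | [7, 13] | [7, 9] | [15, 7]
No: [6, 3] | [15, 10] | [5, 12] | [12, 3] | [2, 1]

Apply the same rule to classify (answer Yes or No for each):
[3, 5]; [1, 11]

Yes, Yes

Looking at the examples, the only property every 'Yes' case has and every 'No' case lacks is: sum is even.
[3, 5]: 3+5 = 8 — qualifies, so Yes.
[1, 11]: 1+11 = 12 — qualifies, so Yes.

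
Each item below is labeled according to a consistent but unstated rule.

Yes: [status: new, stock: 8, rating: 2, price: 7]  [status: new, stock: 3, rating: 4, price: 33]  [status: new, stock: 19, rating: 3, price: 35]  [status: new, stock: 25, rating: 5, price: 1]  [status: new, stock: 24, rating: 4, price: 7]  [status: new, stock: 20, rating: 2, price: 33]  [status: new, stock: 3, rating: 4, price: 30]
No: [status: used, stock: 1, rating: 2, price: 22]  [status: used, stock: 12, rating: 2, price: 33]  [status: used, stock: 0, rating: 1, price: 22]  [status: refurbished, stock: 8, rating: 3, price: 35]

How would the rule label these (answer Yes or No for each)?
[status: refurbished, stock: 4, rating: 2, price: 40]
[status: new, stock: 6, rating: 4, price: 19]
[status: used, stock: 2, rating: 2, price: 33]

No, Yes, No

Every 'Yes' example satisfies: status is new. None of the 'No' examples do.
No: [status: refurbished, stock: 4, rating: 2, price: 40], since status is refurbished.
Yes: [status: new, stock: 6, rating: 4, price: 19], since status is new.
No: [status: used, stock: 2, rating: 2, price: 33], since status is used.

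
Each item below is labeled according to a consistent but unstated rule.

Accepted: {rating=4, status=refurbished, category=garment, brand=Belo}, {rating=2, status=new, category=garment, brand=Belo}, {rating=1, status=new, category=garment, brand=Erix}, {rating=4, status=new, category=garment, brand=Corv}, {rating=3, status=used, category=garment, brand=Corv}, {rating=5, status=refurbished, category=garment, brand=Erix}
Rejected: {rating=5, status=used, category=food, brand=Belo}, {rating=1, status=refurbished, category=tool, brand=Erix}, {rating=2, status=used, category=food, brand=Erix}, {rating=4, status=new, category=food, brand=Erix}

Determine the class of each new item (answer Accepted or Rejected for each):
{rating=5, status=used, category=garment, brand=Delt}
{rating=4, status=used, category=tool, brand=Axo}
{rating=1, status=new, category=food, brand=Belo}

Accepted, Rejected, Rejected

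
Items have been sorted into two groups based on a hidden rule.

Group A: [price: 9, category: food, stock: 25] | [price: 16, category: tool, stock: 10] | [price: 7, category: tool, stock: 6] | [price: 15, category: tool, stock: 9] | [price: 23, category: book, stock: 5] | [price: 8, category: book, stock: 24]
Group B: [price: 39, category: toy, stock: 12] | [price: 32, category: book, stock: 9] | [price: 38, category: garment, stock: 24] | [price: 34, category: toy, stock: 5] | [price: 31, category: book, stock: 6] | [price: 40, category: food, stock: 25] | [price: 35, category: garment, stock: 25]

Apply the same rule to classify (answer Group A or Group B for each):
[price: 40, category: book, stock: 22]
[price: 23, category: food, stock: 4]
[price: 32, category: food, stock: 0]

The pattern is that an item is 'Group A' exactly when: price ≤ 23.
[price: 40, category: book, stock: 22] → price = 40 → Group B. [price: 23, category: food, stock: 4] → price = 23 → Group A. [price: 32, category: food, stock: 0] → price = 32 → Group B.

Group B, Group A, Group B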